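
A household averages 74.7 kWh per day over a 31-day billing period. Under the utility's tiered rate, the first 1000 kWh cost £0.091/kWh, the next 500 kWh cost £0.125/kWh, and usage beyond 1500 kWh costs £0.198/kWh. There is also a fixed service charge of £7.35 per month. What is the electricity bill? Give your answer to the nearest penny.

£322.36

Usage = 74.7 kWh/day × 31 days = 2315.7 kWh
First 1000 kWh × £0.091 = £91.00
Next 500 kWh × £0.125 = £62.50
Remaining 815.7 kWh × £0.198 = £161.51
Energy charge = £315.01; + service £7.35 = £322.36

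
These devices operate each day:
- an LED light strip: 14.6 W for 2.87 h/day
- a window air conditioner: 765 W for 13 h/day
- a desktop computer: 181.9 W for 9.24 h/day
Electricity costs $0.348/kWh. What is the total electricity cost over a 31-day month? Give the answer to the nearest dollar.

LED light strip: 14.6 W × 2.87 h × 31 d = 1,299 Wh = 1.299 kWh
window air conditioner: 765 W × 13 h × 31 d = 308,295 Wh = 308.3 kWh
desktop computer: 181.9 W × 9.24 h × 31 d = 52,103 Wh = 52.1 kWh
Total energy = 1.299 + 308.3 + 52.1 = 361.7 kWh
Cost = 361.7 kWh × $0.348 = $125.87 ≈ $126

$126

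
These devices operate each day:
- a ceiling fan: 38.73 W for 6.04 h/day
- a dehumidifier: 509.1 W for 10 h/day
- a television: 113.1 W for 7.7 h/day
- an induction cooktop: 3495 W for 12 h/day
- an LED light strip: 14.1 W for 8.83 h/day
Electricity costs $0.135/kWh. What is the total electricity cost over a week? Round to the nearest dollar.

ceiling fan: 38.73 W × 6.04 h × 7 d = 1,638 Wh = 1.638 kWh
dehumidifier: 509.1 W × 10 h × 7 d = 35,637 Wh = 35.64 kWh
television: 113.1 W × 7.7 h × 7 d = 6,096 Wh = 6.096 kWh
induction cooktop: 3495 W × 12 h × 7 d = 293,580 Wh = 293.6 kWh
LED light strip: 14.1 W × 8.83 h × 7 d = 872 Wh = 0.8715 kWh
Total energy = 1.638 + 35.64 + 6.096 + 293.6 + 0.8715 = 337.8 kWh
Cost = 337.8 kWh × $0.135 = $45.61 ≈ $46

$46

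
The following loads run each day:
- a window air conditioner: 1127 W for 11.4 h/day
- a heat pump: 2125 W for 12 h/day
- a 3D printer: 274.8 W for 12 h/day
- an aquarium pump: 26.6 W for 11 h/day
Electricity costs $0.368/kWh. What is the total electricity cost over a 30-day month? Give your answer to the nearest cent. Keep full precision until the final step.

window air conditioner: 1127 W × 11.4 h × 30 d = 385,434 Wh = 385.4 kWh
heat pump: 2125 W × 12 h × 30 d = 765,000 Wh = 765 kWh
3D printer: 274.8 W × 12 h × 30 d = 98,928 Wh = 98.93 kWh
aquarium pump: 26.6 W × 11 h × 30 d = 8,778 Wh = 8.778 kWh
Total energy = 385.4 + 765 + 98.93 + 8.778 = 1,258 kWh
Cost = 1,258 kWh × $0.368 = $463.00

$463.00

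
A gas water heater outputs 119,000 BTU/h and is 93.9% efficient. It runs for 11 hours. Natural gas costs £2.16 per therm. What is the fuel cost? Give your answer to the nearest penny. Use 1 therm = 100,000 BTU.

£30.11

Heat delivered = 119,000 BTU/h × 11 h = 1,309,000 BTU
Gas input = 1,309,000 / 0.939 = 1,394,036 BTU
= 1,394,036 / 100,000 = 13.94 therm
Cost = 13.94 × £2.16/therm = £30.11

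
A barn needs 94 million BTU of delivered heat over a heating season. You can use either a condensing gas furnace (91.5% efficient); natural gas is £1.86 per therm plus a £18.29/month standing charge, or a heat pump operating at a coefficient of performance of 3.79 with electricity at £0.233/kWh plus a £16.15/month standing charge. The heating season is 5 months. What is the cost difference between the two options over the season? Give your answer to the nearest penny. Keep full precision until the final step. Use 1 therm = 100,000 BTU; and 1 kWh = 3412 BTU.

Heat load = 94 × 10⁶ BTU = 94,000,000 BTU
Gas: input = 94,000,000 / 0.915 = 102,732,240 BTU = 1,027 therm → 1,027 × £1.86 = £1,910.82; + 5 × £18.29 standing = £2,002.27
Heat pump: 94,000,000 BTU / 3412 = 27,550 kWh heat; / 3.79 = 7,269 kWh in → × £0.233 = £1,693.70; + 5 × £16.15 standing = £1,774.45
Difference = |£2,002.27 − £1,774.45| = £227.82

£227.82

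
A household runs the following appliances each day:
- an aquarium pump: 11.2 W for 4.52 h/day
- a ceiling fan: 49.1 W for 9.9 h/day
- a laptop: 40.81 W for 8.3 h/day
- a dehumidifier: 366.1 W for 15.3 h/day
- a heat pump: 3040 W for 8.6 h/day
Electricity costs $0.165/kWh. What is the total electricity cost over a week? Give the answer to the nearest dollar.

aquarium pump: 11.2 W × 4.52 h × 7 d = 354 Wh = 0.3544 kWh
ceiling fan: 49.1 W × 9.9 h × 7 d = 3,403 Wh = 3.403 kWh
laptop: 40.81 W × 8.3 h × 7 d = 2,371 Wh = 2.371 kWh
dehumidifier: 366.1 W × 15.3 h × 7 d = 39,209 Wh = 39.21 kWh
heat pump: 3040 W × 8.6 h × 7 d = 183,008 Wh = 183 kWh
Total energy = 0.3544 + 3.403 + 2.371 + 39.21 + 183 = 228.3 kWh
Cost = 228.3 kWh × $0.165 = $37.68 ≈ $38

$38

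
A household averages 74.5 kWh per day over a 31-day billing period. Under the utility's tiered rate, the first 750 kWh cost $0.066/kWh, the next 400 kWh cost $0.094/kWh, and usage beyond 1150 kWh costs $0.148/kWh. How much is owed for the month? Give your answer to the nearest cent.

Usage = 74.5 kWh/day × 31 days = 2309.5 kWh
First 750 kWh × $0.066 = $49.50
Next 400 kWh × $0.094 = $37.60
Remaining 1159.5 kWh × $0.148 = $171.61
Total = $258.71

$258.71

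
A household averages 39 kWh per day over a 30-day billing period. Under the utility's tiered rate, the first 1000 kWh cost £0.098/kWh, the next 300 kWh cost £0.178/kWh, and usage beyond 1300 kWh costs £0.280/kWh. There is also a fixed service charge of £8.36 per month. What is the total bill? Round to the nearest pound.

£137

Usage = 39 kWh/day × 30 days = 1170 kWh
First 1000 kWh × £0.098 = £98.00
Next 170 kWh × £0.178 = £30.26
Remaining tier: 0 kWh (not reached)
Energy charge = £128.26; + service £8.36 = £136.62 ≈ £137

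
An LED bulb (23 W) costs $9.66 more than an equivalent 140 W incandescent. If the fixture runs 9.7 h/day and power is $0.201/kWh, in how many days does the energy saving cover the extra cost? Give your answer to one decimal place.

42.3 days

Power saved = 140 − 23 = 117 W
Daily energy saved = 117 W × 9.7 h = 1135 Wh = 1.1349 kWh
Daily savings = 1.1349 × $0.201 = $0.2281
Payback = $9.66 / $0.2281 per day = 42.35 days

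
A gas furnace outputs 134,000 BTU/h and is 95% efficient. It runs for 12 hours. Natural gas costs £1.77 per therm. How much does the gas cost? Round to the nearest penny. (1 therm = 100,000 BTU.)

Heat delivered = 134,000 BTU/h × 12 h = 1,608,000 BTU
Gas input = 1,608,000 / 0.95 = 1,692,632 BTU
= 1,692,632 / 100,000 = 16.93 therm
Cost = 16.93 × £1.77/therm = £29.96

£29.96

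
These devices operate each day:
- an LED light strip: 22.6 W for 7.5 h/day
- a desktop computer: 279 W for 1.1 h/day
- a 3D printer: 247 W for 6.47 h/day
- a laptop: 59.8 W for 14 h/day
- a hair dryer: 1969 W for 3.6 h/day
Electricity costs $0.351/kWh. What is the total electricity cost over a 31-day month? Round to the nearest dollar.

$109

LED light strip: 22.6 W × 7.5 h × 31 d = 5,254 Wh = 5.255 kWh
desktop computer: 279 W × 1.1 h × 31 d = 9,514 Wh = 9.514 kWh
3D printer: 247 W × 6.47 h × 31 d = 49,541 Wh = 49.54 kWh
laptop: 59.8 W × 14 h × 31 d = 25,953 Wh = 25.95 kWh
hair dryer: 1969 W × 3.6 h × 31 d = 219,740 Wh = 219.7 kWh
Total energy = 5.255 + 9.514 + 49.54 + 25.95 + 219.7 = 310 kWh
Cost = 310 kWh × $0.351 = $108.81 ≈ $109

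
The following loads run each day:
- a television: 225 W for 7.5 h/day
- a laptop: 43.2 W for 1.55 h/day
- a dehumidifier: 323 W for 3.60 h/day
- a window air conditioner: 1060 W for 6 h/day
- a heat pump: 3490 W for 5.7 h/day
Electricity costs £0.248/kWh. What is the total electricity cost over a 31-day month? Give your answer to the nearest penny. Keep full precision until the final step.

£224.26

television: 225 W × 7.5 h × 31 d = 52,312 Wh = 52.31 kWh
laptop: 43.2 W × 1.55 h × 31 d = 2,076 Wh = 2.076 kWh
dehumidifier: 323 W × 3.60 h × 31 d = 36,047 Wh = 36.05 kWh
window air conditioner: 1060 W × 6 h × 31 d = 197,160 Wh = 197.2 kWh
heat pump: 3490 W × 5.7 h × 31 d = 616,683 Wh = 616.7 kWh
Total energy = 52.31 + 2.076 + 36.05 + 197.2 + 616.7 = 904.3 kWh
Cost = 904.3 kWh × £0.248 = £224.26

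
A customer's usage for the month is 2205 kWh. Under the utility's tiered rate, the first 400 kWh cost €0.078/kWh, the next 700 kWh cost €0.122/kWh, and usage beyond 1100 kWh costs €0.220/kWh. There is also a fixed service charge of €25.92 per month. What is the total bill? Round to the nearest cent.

€385.62

First 400 kWh × €0.078 = €31.20
Next 700 kWh × €0.122 = €85.40
Remaining 1105 kWh × €0.220 = €243.10
Energy charge = €359.70; + service €25.92 = €385.62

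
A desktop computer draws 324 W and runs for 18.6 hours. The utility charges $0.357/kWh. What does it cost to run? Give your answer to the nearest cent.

$2.15

Energy = 324 W × 18.6 h = 6,026 Wh = 6.026 kWh
Cost = 6.026 kWh × $0.357/kWh = $2.15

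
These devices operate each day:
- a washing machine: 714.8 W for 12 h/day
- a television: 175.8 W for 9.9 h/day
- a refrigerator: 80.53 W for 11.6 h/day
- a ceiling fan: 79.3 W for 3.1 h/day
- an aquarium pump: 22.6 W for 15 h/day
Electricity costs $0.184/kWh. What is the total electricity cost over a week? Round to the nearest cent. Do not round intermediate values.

$15.25

washing machine: 714.8 W × 12 h × 7 d = 60,043 Wh = 60.04 kWh
television: 175.8 W × 9.9 h × 7 d = 12,183 Wh = 12.18 kWh
refrigerator: 80.53 W × 11.6 h × 7 d = 6,539 Wh = 6.539 kWh
ceiling fan: 79.3 W × 3.1 h × 7 d = 1,721 Wh = 1.721 kWh
aquarium pump: 22.6 W × 15 h × 7 d = 2,373 Wh = 2.373 kWh
Total energy = 60.04 + 12.18 + 6.539 + 1.721 + 2.373 = 82.86 kWh
Cost = 82.86 kWh × $0.184 = $15.25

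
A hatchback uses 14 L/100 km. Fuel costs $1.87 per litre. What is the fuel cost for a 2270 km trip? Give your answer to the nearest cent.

Fuel = 14 L/100 km × 2270 km / 100 = 317.8 L
Cost = 317.8 L × $1.87/L = $594.29

$594.29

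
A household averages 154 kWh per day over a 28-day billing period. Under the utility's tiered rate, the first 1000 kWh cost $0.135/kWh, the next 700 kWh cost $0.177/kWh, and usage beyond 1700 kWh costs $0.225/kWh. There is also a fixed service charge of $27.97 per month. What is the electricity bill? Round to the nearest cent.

$874.57

Usage = 154 kWh/day × 28 days = 4312 kWh
First 1000 kWh × $0.135 = $135.00
Next 700 kWh × $0.177 = $123.90
Remaining 2612 kWh × $0.225 = $587.70
Energy charge = $846.60; + service $27.97 = $874.57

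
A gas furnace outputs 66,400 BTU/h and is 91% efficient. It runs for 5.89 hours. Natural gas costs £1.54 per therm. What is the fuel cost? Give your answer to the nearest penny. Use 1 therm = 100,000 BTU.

Heat delivered = 66,400 BTU/h × 5.89 h = 391,096 BTU
Gas input = 391,096 / 0.91 = 429,776 BTU
= 429,776 / 100,000 = 4.298 therm
Cost = 4.298 × £1.54/therm = £6.62

£6.62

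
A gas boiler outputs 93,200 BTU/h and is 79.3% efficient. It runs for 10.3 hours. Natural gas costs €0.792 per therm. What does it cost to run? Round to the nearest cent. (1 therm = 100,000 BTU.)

€9.59

Heat delivered = 93,200 BTU/h × 10.3 h = 959,960 BTU
Gas input = 959,960 / 0.793 = 1,210,542 BTU
= 1,210,542 / 100,000 = 12.11 therm
Cost = 12.11 × €0.792/therm = €9.59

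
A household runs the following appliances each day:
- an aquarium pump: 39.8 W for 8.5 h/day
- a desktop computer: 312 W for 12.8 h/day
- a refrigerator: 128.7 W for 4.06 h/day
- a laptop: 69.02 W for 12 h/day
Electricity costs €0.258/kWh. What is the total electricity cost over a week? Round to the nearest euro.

€10

aquarium pump: 39.8 W × 8.5 h × 7 d = 2,368 Wh = 2.368 kWh
desktop computer: 312 W × 12.8 h × 7 d = 27,955 Wh = 27.96 kWh
refrigerator: 128.7 W × 4.06 h × 7 d = 3,658 Wh = 3.658 kWh
laptop: 69.02 W × 12 h × 7 d = 5,798 Wh = 5.798 kWh
Total energy = 2.368 + 27.96 + 3.658 + 5.798 = 39.78 kWh
Cost = 39.78 kWh × €0.258 = €10.26 ≈ €10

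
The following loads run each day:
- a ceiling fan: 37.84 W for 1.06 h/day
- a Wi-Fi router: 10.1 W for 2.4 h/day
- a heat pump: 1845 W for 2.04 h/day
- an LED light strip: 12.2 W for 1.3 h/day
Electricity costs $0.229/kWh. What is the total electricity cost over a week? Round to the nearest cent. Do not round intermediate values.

$6.16

ceiling fan: 37.84 W × 1.06 h × 7 d = 281 Wh = 0.2808 kWh
Wi-Fi router: 10.1 W × 2.4 h × 7 d = 170 Wh = 0.1697 kWh
heat pump: 1845 W × 2.04 h × 7 d = 26,347 Wh = 26.35 kWh
LED light strip: 12.2 W × 1.3 h × 7 d = 111 Wh = 0.111 kWh
Total energy = 0.2808 + 0.1697 + 26.35 + 0.111 = 26.91 kWh
Cost = 26.91 kWh × $0.229 = $6.16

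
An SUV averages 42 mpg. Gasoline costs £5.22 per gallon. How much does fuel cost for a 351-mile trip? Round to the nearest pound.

£44

Fuel = 351 mi / 42 mpg = 8.357 gal
Cost = 8.357 gal × £5.22/gal = £43.62 ≈ £44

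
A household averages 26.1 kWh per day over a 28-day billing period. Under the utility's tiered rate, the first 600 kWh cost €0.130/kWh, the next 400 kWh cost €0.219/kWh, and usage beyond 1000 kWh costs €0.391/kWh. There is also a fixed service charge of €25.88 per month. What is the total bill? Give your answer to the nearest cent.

€132.53

Usage = 26.1 kWh/day × 28 days = 730.8 kWh
First 600 kWh × €0.130 = €78.00
Next 130.8 kWh × €0.219 = €28.65
Remaining tier: 0 kWh (not reached)
Energy charge = €106.65; + service €25.88 = €132.53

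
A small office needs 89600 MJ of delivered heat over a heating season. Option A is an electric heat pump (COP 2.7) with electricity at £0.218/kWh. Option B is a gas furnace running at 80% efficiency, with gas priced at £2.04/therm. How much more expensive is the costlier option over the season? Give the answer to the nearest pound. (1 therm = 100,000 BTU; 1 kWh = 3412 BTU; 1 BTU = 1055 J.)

Heat load = 89600 MJ = 89,600,000,000 J / 1055 = 84,928,910 BTU
Gas: input = 84,928,910 / 0.80 = 106,161,137 BTU = 1,062 therm → 1,062 × £2.04 = £2,165.69
Heat pump: 84,928,910 BTU / 3412 = 24,890 kWh heat; / 2.7 = 9,219 kWh in → × £0.218 = £2,009.74
Difference = |£2,165.69 − £2,009.74| = £155.95 ≈ £156

£156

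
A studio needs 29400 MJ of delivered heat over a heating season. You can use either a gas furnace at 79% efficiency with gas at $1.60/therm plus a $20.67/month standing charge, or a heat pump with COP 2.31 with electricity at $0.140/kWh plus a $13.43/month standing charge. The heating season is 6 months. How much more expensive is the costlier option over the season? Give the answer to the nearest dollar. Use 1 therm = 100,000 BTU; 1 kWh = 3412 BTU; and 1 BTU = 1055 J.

$113

Heat load = 29400 MJ = 29,400,000,000 J / 1055 = 27,867,299 BTU
Gas: input = 27,867,299 / 0.79 = 35,275,061 BTU = 352.8 therm → 352.8 × $1.60 = $564.40; + 6 × $20.67 standing = $688.42
Heat pump: 27,867,299 BTU / 3412 = 8,167 kWh heat; / 2.31 = 3,536 kWh in → × $0.140 = $495.00; + 6 × $13.43 standing = $575.58
Difference = |$688.42 − $575.58| = $112.84 ≈ $113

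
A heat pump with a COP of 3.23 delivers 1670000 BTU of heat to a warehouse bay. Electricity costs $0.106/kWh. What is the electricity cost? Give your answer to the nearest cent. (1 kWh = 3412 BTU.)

$16.06

Heat delivered = 1,670,000 BTU / 3412 = 489.4 kWh
Electrical input = 489.4 kWh / 3.23 = 151.5 kWh
Cost = 151.5 × $0.106/kWh = $16.06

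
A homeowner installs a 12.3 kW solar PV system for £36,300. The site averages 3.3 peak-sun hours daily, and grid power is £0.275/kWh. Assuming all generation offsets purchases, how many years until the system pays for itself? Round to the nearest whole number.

9 years

Daily generation = 12.3 kW × 3.3 h = 40.59 kWh
Annual generation = 40.59 × 365 = 14815 kWh
Annual savings = 14815 × £0.275 = £4,074.22
Payback = £36,300 / £4,074.22 = 8.91 years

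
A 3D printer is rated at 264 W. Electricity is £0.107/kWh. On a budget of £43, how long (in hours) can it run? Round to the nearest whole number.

Energy budget = £43 / £0.107 per kWh = 401.9 kWh = 401,869 Wh
Runtime = 401,869 Wh / 264 W = 1,522 h

1522 h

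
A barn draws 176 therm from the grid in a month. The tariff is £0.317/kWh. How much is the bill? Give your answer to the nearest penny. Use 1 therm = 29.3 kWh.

176 therm × (29.3 kWh/therm) = 5,157 kWh
Cost = 5,157 kWh × £0.317/kWh = £1,634.71

£1634.71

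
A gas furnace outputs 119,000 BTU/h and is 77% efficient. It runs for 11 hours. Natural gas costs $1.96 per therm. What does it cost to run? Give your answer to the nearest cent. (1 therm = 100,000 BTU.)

Heat delivered = 119,000 BTU/h × 11 h = 1,309,000 BTU
Gas input = 1,309,000 / 0.77 = 1,700,000 BTU
= 1,700,000 / 100,000 = 17 therm
Cost = 17 × $1.96/therm = $33.32

$33.32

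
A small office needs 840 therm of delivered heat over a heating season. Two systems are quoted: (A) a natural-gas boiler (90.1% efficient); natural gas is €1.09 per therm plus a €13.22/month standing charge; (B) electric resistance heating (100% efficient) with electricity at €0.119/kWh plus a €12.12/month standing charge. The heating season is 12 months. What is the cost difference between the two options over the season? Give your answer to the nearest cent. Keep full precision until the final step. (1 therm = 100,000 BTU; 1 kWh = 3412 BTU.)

€1900.26

Heat load = 840 therm × 100,000 = 84,000,000 BTU
Gas: input = 84,000,000 / 0.901 = 93,229,745 BTU = 932.3 therm → 932.3 × €1.09 = €1,016.20; + 12 × €13.22 standing = €1,174.84
Electric: 84,000,000 BTU / 3412 = 24,620 kWh → × €0.119 = €2,929.66; + 12 × €12.12 standing = €3,075.10
Difference = |€1,174.84 − €3,075.10| = €1,900.26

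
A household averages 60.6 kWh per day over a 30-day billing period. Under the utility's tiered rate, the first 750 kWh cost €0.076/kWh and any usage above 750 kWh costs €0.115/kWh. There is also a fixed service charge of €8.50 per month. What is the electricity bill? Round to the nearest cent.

Usage = 60.6 kWh/day × 30 days = 1818 kWh
First 750 kWh × €0.076 = €57.00
Remaining 1068 kWh × €0.115 = €122.82
Energy charge = €179.82; + service €8.50 = €188.32

€188.32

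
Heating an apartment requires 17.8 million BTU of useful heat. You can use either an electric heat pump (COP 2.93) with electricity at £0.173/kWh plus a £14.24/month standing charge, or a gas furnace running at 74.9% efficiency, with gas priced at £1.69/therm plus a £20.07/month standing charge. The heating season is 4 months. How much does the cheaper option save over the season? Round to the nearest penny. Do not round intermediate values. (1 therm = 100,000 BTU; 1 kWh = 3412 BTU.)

£116.92

Heat load = 17.8 × 10⁶ BTU = 17,800,000 BTU
Gas: input = 17,800,000 / 0.749 = 23,765,020 BTU = 237.7 therm → 237.7 × £1.69 = £401.63; + 4 × £20.07 standing = £481.91
Heat pump: 17,800,000 BTU / 3412 = 5,217 kWh heat; / 2.93 = 1,781 kWh in → × £0.173 = £308.03; + 4 × £14.24 standing = £364.99
Difference = |£481.91 − £364.99| = £116.92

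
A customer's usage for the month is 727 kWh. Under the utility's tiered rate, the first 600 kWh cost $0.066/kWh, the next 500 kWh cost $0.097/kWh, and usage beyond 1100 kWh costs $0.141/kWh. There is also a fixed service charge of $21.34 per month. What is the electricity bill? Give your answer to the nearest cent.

$73.26

First 600 kWh × $0.066 = $39.60
Next 127 kWh × $0.097 = $12.32
Remaining tier: 0 kWh (not reached)
Energy charge = $51.92; + service $21.34 = $73.26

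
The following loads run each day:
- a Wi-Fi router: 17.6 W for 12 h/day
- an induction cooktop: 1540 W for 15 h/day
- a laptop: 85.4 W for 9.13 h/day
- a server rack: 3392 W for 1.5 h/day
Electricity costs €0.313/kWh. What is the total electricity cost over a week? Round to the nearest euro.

Wi-Fi router: 17.6 W × 12 h × 7 d = 1,478 Wh = 1.478 kWh
induction cooktop: 1540 W × 15 h × 7 d = 161,700 Wh = 161.7 kWh
laptop: 85.4 W × 9.13 h × 7 d = 5,458 Wh = 5.458 kWh
server rack: 3392 W × 1.5 h × 7 d = 35,616 Wh = 35.62 kWh
Total energy = 1.478 + 161.7 + 5.458 + 35.62 = 204.3 kWh
Cost = 204.3 kWh × €0.313 = €63.93 ≈ €64

€64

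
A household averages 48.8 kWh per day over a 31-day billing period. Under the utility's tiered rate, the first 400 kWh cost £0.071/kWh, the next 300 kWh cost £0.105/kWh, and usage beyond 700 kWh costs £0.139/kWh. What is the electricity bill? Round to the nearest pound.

Usage = 48.8 kWh/day × 31 days = 1512.8 kWh
First 400 kWh × £0.071 = £28.40
Next 300 kWh × £0.105 = £31.50
Remaining 812.8 kWh × £0.139 = £112.98
Total = £172.88 ≈ £173

£173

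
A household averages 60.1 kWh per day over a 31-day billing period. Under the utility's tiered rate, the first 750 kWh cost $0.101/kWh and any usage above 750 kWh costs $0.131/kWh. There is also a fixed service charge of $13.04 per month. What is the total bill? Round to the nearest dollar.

$235

Usage = 60.1 kWh/day × 31 days = 1863.1 kWh
First 750 kWh × $0.101 = $75.75
Remaining 1113.1 kWh × $0.131 = $145.82
Energy charge = $221.57; + service $13.04 = $234.61 ≈ $235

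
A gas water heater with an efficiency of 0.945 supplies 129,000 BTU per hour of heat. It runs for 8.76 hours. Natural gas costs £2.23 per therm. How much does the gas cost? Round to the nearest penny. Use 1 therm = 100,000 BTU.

£26.67

Heat delivered = 129,000 BTU/h × 8.76 h = 1,130,040 BTU
Gas input = 1,130,040 / 0.945 = 1,195,810 BTU
= 1,195,810 / 100,000 = 11.96 therm
Cost = 11.96 × £2.23/therm = £26.67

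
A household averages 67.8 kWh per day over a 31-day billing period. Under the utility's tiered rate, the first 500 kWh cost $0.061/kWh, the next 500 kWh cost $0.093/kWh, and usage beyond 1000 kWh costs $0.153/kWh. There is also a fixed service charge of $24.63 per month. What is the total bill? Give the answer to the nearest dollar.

$270

Usage = 67.8 kWh/day × 31 days = 2101.8 kWh
First 500 kWh × $0.061 = $30.50
Next 500 kWh × $0.093 = $46.50
Remaining 1101.8 kWh × $0.153 = $168.58
Energy charge = $245.58; + service $24.63 = $270.21 ≈ $270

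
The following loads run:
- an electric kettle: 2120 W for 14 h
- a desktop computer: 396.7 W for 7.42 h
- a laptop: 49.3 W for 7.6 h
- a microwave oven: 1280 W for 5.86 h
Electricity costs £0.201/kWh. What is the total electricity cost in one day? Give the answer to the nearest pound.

electric kettle: 2120 W × 14 h = 29,680 Wh = 29.68 kWh
desktop computer: 396.7 W × 7.42 h = 2,944 Wh = 2.944 kWh
laptop: 49.3 W × 7.6 h = 375 Wh = 0.3747 kWh
microwave oven: 1280 W × 5.86 h = 7,501 Wh = 7.501 kWh
Total energy = 29.68 + 2.944 + 0.3747 + 7.501 = 40.5 kWh
Cost = 40.5 kWh × £0.201 = £8.14 ≈ £8

£8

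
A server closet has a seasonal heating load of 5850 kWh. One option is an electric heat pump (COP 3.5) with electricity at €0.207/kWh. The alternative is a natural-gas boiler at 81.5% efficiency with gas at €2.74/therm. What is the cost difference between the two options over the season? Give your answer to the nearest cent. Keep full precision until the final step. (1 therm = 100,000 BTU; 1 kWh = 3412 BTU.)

Heat load = 5850 kWh × 3412 = 19,960,200 BTU
Gas: input = 19,960,200 / 0.815 = 24,491,043 BTU = 244.9 therm → 244.9 × €2.74 = €671.05
Heat pump: 19,960,200 BTU / 3412 = 5,850 kWh heat; / 3.5 = 1,671 kWh in → × €0.207 = €345.99
Difference = |€671.05 − €345.99| = €325.07

€325.07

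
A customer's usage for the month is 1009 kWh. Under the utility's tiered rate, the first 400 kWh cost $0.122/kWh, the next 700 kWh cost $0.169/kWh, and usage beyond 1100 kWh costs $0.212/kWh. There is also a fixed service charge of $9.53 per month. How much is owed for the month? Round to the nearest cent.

First 400 kWh × $0.122 = $48.80
Next 609 kWh × $0.169 = $102.92
Remaining tier: 0 kWh (not reached)
Energy charge = $151.72; + service $9.53 = $161.25

$161.25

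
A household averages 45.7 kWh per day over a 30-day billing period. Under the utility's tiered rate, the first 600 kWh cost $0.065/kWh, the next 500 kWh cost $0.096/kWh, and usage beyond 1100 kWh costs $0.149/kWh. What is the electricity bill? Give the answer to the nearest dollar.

$127

Usage = 45.7 kWh/day × 30 days = 1371 kWh
First 600 kWh × $0.065 = $39.00
Next 500 kWh × $0.096 = $48.00
Remaining 271 kWh × $0.149 = $40.38
Total = $127.38 ≈ $127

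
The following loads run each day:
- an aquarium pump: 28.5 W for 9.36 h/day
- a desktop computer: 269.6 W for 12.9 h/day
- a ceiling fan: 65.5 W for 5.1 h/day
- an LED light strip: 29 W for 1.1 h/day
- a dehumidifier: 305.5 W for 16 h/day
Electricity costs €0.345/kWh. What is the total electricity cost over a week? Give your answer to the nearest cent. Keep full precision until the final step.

aquarium pump: 28.5 W × 9.36 h × 7 d = 1,867 Wh = 1.867 kWh
desktop computer: 269.6 W × 12.9 h × 7 d = 24,345 Wh = 24.34 kWh
ceiling fan: 65.5 W × 5.1 h × 7 d = 2,338 Wh = 2.338 kWh
LED light strip: 29 W × 1.1 h × 7 d = 223 Wh = 0.2233 kWh
dehumidifier: 305.5 W × 16 h × 7 d = 34,216 Wh = 34.22 kWh
Total energy = 1.867 + 24.34 + 2.338 + 0.2233 + 34.22 = 62.99 kWh
Cost = 62.99 kWh × €0.345 = €21.73

€21.73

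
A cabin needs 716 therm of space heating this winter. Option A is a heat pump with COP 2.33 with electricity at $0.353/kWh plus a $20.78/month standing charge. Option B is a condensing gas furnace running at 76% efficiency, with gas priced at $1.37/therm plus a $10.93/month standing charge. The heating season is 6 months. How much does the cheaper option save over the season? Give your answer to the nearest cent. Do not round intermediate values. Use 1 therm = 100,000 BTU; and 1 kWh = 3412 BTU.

Heat load = 716 therm × 100,000 = 71,600,000 BTU
Gas: input = 71,600,000 / 0.76 = 94,210,526 BTU = 942.1 therm → 942.1 × $1.37 = $1,290.68; + 6 × $10.93 standing = $1,356.26
Heat pump: 71,600,000 BTU / 3412 = 20,980 kWh heat; / 2.33 = 9,006 kWh in → × $0.353 = $3,179.24; + 6 × $20.78 standing = $3,303.92
Difference = |$1,356.26 − $3,303.92| = $1,947.65

$1947.65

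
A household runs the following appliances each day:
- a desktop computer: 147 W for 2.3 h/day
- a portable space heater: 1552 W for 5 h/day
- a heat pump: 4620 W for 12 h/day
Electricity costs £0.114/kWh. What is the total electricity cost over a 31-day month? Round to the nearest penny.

£224.54

desktop computer: 147 W × 2.3 h × 31 d = 10,481 Wh = 10.48 kWh
portable space heater: 1552 W × 5 h × 31 d = 240,560 Wh = 240.6 kWh
heat pump: 4620 W × 12 h × 31 d = 1,718,640 Wh = 1,719 kWh
Total energy = 10.48 + 240.6 + 1,719 = 1,970 kWh
Cost = 1,970 kWh × £0.114 = £224.54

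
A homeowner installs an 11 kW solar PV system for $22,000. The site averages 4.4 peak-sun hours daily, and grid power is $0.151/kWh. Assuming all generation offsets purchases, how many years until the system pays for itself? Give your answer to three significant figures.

8.25 years

Daily generation = 11 kW × 4.4 h = 48.4 kWh
Annual generation = 48.4 × 365 = 17666 kWh
Annual savings = 17666 × $0.151 = $2,667.57
Payback = $22,000 / $2,667.57 = 8.25 years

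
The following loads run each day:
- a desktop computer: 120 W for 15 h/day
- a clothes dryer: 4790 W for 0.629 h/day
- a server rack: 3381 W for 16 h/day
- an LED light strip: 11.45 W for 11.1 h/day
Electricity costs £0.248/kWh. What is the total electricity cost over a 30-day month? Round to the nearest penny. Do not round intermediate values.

£439.23

desktop computer: 120 W × 15 h × 30 d = 54,000 Wh = 54 kWh
clothes dryer: 4790 W × 0.629 h × 30 d = 90,387 Wh = 90.39 kWh
server rack: 3381 W × 16 h × 30 d = 1,622,880 Wh = 1,623 kWh
LED light strip: 11.45 W × 11.1 h × 30 d = 3,813 Wh = 3.813 kWh
Total energy = 54 + 90.39 + 1,623 + 3.813 = 1,771 kWh
Cost = 1,771 kWh × £0.248 = £439.23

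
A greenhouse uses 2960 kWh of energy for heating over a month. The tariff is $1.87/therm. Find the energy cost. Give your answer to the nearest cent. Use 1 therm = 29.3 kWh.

$188.91

2960 kWh × (0.03413 therm/kWh) = 101 therm
Cost = 101 therm × $1.87/therm = $188.91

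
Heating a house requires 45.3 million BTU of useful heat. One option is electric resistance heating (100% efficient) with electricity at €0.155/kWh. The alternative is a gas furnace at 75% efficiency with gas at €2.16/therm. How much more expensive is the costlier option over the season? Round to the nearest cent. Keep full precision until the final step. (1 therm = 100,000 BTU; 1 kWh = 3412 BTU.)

Heat load = 45.3 × 10⁶ BTU = 45,300,000 BTU
Gas: input = 45,300,000 / 0.75 = 60,400,000 BTU = 604 therm → 604 × €2.16 = €1,304.64
Electric: 45,300,000 BTU / 3412 = 13,280 kWh → × €0.155 = €2,057.88
Difference = |€1,304.64 − €2,057.88| = €753.24

€753.24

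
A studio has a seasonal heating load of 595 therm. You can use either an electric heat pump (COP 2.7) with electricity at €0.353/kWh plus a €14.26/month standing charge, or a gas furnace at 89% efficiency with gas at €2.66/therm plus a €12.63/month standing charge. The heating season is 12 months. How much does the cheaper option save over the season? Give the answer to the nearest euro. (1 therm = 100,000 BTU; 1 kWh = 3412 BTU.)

Heat load = 595 therm × 100,000 = 59,500,000 BTU
Gas: input = 59,500,000 / 0.89 = 66,853,933 BTU = 668.5 therm → 668.5 × €2.66 = €1,778.31; + 12 × €12.63 standing = €1,929.87
Heat pump: 59,500,000 BTU / 3412 = 17,440 kWh heat; / 2.7 = 6,459 kWh in → × €0.353 = €2,279.92; + 12 × €14.26 standing = €2,451.04
Difference = |€1,929.87 − €2,451.04| = €521.16 ≈ €521

€521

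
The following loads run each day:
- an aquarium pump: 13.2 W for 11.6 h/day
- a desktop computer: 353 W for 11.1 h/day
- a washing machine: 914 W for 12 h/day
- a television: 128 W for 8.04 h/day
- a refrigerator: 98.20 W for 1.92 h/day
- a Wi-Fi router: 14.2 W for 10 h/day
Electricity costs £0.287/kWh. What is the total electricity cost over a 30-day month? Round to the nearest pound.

aquarium pump: 13.2 W × 11.6 h × 30 d = 4,594 Wh = 4.594 kWh
desktop computer: 353 W × 11.1 h × 30 d = 117,549 Wh = 117.5 kWh
washing machine: 914 W × 12 h × 30 d = 329,040 Wh = 329 kWh
television: 128 W × 8.04 h × 30 d = 30,874 Wh = 30.87 kWh
refrigerator: 98.20 W × 1.92 h × 30 d = 5,656 Wh = 5.656 kWh
Wi-Fi router: 14.2 W × 10 h × 30 d = 4,260 Wh = 4.26 kWh
Total energy = 4.594 + 117.5 + 329 + 30.87 + 5.656 + 4.26 = 492 kWh
Cost = 492 kWh × £0.287 = £141.20 ≈ £141

£141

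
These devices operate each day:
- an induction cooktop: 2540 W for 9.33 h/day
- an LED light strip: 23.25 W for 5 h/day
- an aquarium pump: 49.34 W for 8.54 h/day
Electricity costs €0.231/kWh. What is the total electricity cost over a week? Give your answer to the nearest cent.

€39.19

induction cooktop: 2540 W × 9.33 h × 7 d = 165,887 Wh = 165.9 kWh
LED light strip: 23.25 W × 5 h × 7 d = 814 Wh = 0.8137 kWh
aquarium pump: 49.34 W × 8.54 h × 7 d = 2,950 Wh = 2.95 kWh
Total energy = 165.9 + 0.8137 + 2.95 = 169.7 kWh
Cost = 169.7 kWh × €0.231 = €39.19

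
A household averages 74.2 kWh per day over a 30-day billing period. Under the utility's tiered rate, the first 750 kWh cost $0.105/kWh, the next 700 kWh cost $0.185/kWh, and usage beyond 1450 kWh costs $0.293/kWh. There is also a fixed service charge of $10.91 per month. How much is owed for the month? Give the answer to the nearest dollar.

$447

Usage = 74.2 kWh/day × 30 days = 2226 kWh
First 750 kWh × $0.105 = $78.75
Next 700 kWh × $0.185 = $129.50
Remaining 776 kWh × $0.293 = $227.37
Energy charge = $435.62; + service $10.91 = $446.53 ≈ $447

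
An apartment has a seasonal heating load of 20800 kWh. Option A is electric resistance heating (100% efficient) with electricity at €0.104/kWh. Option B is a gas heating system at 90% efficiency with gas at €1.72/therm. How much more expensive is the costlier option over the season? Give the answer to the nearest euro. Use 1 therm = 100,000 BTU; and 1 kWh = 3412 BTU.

Heat load = 20800 kWh × 3412 = 70,969,600 BTU
Gas: input = 70,969,600 / 0.90 = 78,855,111 BTU = 788.6 therm → 788.6 × €1.72 = €1,356.31
Electric: 70,969,600 BTU / 3412 = 20,800 kWh → × €0.104 = €2,163.20
Difference = |€1,356.31 − €2,163.20| = €806.89 ≈ €807

€807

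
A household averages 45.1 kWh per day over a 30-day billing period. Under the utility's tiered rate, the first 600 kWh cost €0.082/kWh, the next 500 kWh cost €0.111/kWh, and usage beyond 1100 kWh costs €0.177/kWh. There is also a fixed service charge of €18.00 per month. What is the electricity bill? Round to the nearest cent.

Usage = 45.1 kWh/day × 30 days = 1353 kWh
First 600 kWh × €0.082 = €49.20
Next 500 kWh × €0.111 = €55.50
Remaining 253 kWh × €0.177 = €44.78
Energy charge = €149.48; + service €18.00 = €167.48

€167.48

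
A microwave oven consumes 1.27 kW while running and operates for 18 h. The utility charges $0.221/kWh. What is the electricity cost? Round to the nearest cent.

$5.05

Energy = 1270 W × 18 h = 22,860 Wh = 22.86 kWh
Cost = 22.86 kWh × $0.221/kWh = $5.05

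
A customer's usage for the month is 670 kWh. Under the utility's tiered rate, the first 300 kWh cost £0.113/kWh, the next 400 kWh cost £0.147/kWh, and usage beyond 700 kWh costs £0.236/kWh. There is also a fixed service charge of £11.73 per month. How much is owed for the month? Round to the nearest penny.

First 300 kWh × £0.113 = £33.90
Next 370 kWh × £0.147 = £54.39
Remaining tier: 0 kWh (not reached)
Energy charge = £88.29; + service £11.73 = £100.02

£100.02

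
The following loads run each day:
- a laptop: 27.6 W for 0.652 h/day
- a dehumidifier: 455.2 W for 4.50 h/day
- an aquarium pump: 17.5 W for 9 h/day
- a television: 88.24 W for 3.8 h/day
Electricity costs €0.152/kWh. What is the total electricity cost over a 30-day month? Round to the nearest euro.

laptop: 27.6 W × 0.652 h × 30 d = 540 Wh = 0.5399 kWh
dehumidifier: 455.2 W × 4.50 h × 30 d = 61,452 Wh = 61.45 kWh
aquarium pump: 17.5 W × 9 h × 30 d = 4,725 Wh = 4.725 kWh
television: 88.24 W × 3.8 h × 30 d = 10,059 Wh = 10.06 kWh
Total energy = 0.5399 + 61.45 + 4.725 + 10.06 = 76.78 kWh
Cost = 76.78 kWh × €0.152 = €11.67 ≈ €12

€12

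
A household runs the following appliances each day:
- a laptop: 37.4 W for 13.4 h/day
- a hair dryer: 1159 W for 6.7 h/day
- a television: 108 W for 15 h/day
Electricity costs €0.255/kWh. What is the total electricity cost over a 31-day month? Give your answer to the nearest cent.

laptop: 37.4 W × 13.4 h × 31 d = 15,536 Wh = 15.54 kWh
hair dryer: 1159 W × 6.7 h × 31 d = 240,724 Wh = 240.7 kWh
television: 108 W × 15 h × 31 d = 50,220 Wh = 50.22 kWh
Total energy = 15.54 + 240.7 + 50.22 = 306.5 kWh
Cost = 306.5 kWh × €0.255 = €78.15

€78.15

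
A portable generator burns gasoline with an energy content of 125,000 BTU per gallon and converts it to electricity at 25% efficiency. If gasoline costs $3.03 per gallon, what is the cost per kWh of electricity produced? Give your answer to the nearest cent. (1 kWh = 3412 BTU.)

$0.33

Electrical output per gallon = 125,000 BTU × 0.25 / 3412 BTU/kWh = 9.159 kWh
Cost per kWh = $3.03 / 9.159 kWh = $0.331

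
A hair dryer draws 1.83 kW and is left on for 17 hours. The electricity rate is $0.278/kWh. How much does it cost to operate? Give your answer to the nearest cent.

Energy = 1830 W × 17 h = 31,110 Wh = 31.11 kWh
Cost = 31.11 kWh × $0.278/kWh = $8.65

$8.65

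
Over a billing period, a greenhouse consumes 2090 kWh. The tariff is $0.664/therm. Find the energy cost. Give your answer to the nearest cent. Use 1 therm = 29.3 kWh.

$47.36

2090 kWh × (0.03413 therm/kWh) = 71.33 therm
Cost = 71.33 therm × $0.664/therm = $47.36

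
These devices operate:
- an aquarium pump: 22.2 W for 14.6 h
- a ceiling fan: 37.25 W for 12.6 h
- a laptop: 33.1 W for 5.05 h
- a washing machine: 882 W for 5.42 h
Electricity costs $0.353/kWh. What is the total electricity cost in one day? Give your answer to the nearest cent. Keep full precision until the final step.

$2.03

aquarium pump: 22.2 W × 14.6 h = 324 Wh = 0.3241 kWh
ceiling fan: 37.25 W × 12.6 h = 469 Wh = 0.4693 kWh
laptop: 33.1 W × 5.05 h = 167 Wh = 0.1672 kWh
washing machine: 882 W × 5.42 h = 4,780 Wh = 4.78 kWh
Total energy = 0.3241 + 0.4693 + 0.1672 + 4.78 = 5.741 kWh
Cost = 5.741 kWh × $0.353 = $2.03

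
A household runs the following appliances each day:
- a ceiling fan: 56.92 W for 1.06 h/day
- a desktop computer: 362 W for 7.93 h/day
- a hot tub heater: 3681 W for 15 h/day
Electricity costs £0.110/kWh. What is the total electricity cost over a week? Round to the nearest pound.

ceiling fan: 56.92 W × 1.06 h × 7 d = 422 Wh = 0.4223 kWh
desktop computer: 362 W × 7.93 h × 7 d = 20,095 Wh = 20.09 kWh
hot tub heater: 3681 W × 15 h × 7 d = 386,505 Wh = 386.5 kWh
Total energy = 0.4223 + 20.09 + 386.5 = 407 kWh
Cost = 407 kWh × £0.110 = £44.77 ≈ £45

£45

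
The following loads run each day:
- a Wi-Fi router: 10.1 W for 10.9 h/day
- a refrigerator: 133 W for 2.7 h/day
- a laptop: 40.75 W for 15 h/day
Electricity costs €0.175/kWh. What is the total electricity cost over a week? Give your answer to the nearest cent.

Wi-Fi router: 10.1 W × 10.9 h × 7 d = 771 Wh = 0.7706 kWh
refrigerator: 133 W × 2.7 h × 7 d = 2,514 Wh = 2.514 kWh
laptop: 40.75 W × 15 h × 7 d = 4,279 Wh = 4.279 kWh
Total energy = 0.7706 + 2.514 + 4.279 = 7.563 kWh
Cost = 7.563 kWh × €0.175 = €1.32

€1.32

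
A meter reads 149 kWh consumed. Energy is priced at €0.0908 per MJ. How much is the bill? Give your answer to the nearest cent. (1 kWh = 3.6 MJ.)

€48.71

149 kWh × (3.6 MJ/kWh) = 536.4 MJ
Cost = 536.4 MJ × €0.0908/MJ = €48.71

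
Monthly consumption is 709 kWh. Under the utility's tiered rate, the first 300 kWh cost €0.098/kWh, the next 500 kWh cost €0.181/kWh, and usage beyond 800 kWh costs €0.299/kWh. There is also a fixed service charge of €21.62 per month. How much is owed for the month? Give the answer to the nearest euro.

€125

First 300 kWh × €0.098 = €29.40
Next 409 kWh × €0.181 = €74.03
Remaining tier: 0 kWh (not reached)
Energy charge = €103.43; + service €21.62 = €125.05 ≈ €125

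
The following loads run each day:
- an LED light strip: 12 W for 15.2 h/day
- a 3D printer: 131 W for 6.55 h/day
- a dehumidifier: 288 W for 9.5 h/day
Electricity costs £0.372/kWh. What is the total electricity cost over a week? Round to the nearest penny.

LED light strip: 12 W × 15.2 h × 7 d = 1,277 Wh = 1.277 kWh
3D printer: 131 W × 6.55 h × 7 d = 6,006 Wh = 6.006 kWh
dehumidifier: 288 W × 9.5 h × 7 d = 19,152 Wh = 19.15 kWh
Total energy = 1.277 + 6.006 + 19.15 = 26.44 kWh
Cost = 26.44 kWh × £0.372 = £9.83

£9.83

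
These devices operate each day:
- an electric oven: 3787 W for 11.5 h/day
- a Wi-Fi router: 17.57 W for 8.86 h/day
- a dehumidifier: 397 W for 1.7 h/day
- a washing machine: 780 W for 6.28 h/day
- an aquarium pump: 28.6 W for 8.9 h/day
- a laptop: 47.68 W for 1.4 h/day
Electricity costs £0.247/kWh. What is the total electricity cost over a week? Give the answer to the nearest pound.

£86

electric oven: 3787 W × 11.5 h × 7 d = 304,854 Wh = 304.9 kWh
Wi-Fi router: 17.57 W × 8.86 h × 7 d = 1,090 Wh = 1.09 kWh
dehumidifier: 397 W × 1.7 h × 7 d = 4,724 Wh = 4.724 kWh
washing machine: 780 W × 6.28 h × 7 d = 34,289 Wh = 34.29 kWh
aquarium pump: 28.6 W × 8.9 h × 7 d = 1,782 Wh = 1.782 kWh
laptop: 47.68 W × 1.4 h × 7 d = 467 Wh = 0.4673 kWh
Total energy = 304.9 + 1.09 + 4.724 + 34.29 + 1.782 + 0.4673 = 347.2 kWh
Cost = 347.2 kWh × £0.247 = £85.76 ≈ £86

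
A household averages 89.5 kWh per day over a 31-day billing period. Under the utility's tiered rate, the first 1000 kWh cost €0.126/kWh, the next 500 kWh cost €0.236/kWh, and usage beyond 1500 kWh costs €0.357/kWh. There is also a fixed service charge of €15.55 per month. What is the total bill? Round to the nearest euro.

Usage = 89.5 kWh/day × 31 days = 2774.5 kWh
First 1000 kWh × €0.126 = €126.00
Next 500 kWh × €0.236 = €118.00
Remaining 1274.5 kWh × €0.357 = €455.00
Energy charge = €699.00; + service €15.55 = €714.55 ≈ €715

€715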